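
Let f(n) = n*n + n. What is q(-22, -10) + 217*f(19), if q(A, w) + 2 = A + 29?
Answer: 82465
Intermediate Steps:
f(n) = n + n**2 (f(n) = n**2 + n = n + n**2)
q(A, w) = 27 + A (q(A, w) = -2 + (A + 29) = -2 + (29 + A) = 27 + A)
q(-22, -10) + 217*f(19) = (27 - 22) + 217*(19*(1 + 19)) = 5 + 217*(19*20) = 5 + 217*380 = 5 + 82460 = 82465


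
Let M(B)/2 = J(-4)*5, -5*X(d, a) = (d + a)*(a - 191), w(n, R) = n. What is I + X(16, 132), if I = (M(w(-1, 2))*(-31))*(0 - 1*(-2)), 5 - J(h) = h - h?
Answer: -6768/5 ≈ -1353.6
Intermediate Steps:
J(h) = 5 (J(h) = 5 - (h - h) = 5 - 1*0 = 5 + 0 = 5)
X(d, a) = -(-191 + a)*(a + d)/5 (X(d, a) = -(d + a)*(a - 191)/5 = -(a + d)*(-191 + a)/5 = -(-191 + a)*(a + d)/5)
M(B) = 50 (M(B) = 2*(5*5) = 2*25 = 50)
I = -3100 (I = (50*(-31))*(0 - 1*(-2)) = -1550*(0 + 2) = -1550*2 = -3100)
I + X(16, 132) = -3100 + (-1/5*132**2 + (191/5)*132 + (191/5)*16 - 1/5*132*16) = -3100 + (-1/5*17424 + 25212/5 + 3056/5 - 2112/5) = -3100 + (-17424/5 + 25212/5 + 3056/5 - 2112/5) = -3100 + 8732/5 = -6768/5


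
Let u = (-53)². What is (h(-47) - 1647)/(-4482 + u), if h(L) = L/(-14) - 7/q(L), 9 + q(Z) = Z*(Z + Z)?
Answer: 101455597/103267598 ≈ 0.98245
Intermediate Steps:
q(Z) = -9 + 2*Z² (q(Z) = -9 + Z*(Z + Z) = -9 + Z*(2*Z) = -9 + 2*Z²)
u = 2809
h(L) = -7/(-9 + 2*L²) - L/14 (h(L) = L/(-14) - 7/(-9 + 2*L²) = L*(-1/14) - 7/(-9 + 2*L²) = -L/14 - 7/(-9 + 2*L²) = -7/(-9 + 2*L²) - L/14)
(h(-47) - 1647)/(-4482 + u) = ((-98 - 2*(-47)³ + 9*(-47))/(14*(-9 + 2*(-47)²)) - 1647)/(-4482 + 2809) = ((-98 - 2*(-103823) - 423)/(14*(-9 + 2*2209)) - 1647)/(-1673) = ((-98 + 207646 - 423)/(14*(-9 + 4418)) - 1647)*(-1/1673) = ((1/14)*207125/4409 - 1647)*(-1/1673) = ((1/14)*(1/4409)*207125 - 1647)*(-1/1673) = (207125/61726 - 1647)*(-1/1673) = -101455597/61726*(-1/1673) = 101455597/103267598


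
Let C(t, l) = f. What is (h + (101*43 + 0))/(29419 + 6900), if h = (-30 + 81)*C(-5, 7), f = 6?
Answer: 4649/36319 ≈ 0.12800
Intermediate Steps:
C(t, l) = 6
h = 306 (h = (-30 + 81)*6 = 51*6 = 306)
(h + (101*43 + 0))/(29419 + 6900) = (306 + (101*43 + 0))/(29419 + 6900) = (306 + (4343 + 0))/36319 = (306 + 4343)*(1/36319) = 4649*(1/36319) = 4649/36319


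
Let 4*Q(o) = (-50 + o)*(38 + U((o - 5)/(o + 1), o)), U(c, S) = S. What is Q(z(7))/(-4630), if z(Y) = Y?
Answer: 387/3704 ≈ 0.10448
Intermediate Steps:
Q(o) = (-50 + o)*(38 + o)/4 (Q(o) = ((-50 + o)*(38 + o))/4 = (-50 + o)*(38 + o)/4)
Q(z(7))/(-4630) = (-475 - 3*7 + (¼)*7²)/(-4630) = (-475 - 21 + (¼)*49)*(-1/4630) = (-475 - 21 + 49/4)*(-1/4630) = -1935/4*(-1/4630) = 387/3704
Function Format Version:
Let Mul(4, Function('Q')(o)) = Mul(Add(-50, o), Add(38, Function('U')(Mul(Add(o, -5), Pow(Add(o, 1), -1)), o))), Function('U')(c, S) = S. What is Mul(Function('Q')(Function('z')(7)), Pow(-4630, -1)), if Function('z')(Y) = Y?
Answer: Rational(387, 3704) ≈ 0.10448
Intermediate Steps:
Function('Q')(o) = Mul(Rational(1, 4), Add(-50, o), Add(38, o)) (Function('Q')(o) = Mul(Rational(1, 4), Mul(Add(-50, o), Add(38, o))) = Mul(Rational(1, 4), Add(-50, o), Add(38, o)))
Mul(Function('Q')(Function('z')(7)), Pow(-4630, -1)) = Mul(Add(-475, Mul(-3, 7), Mul(Rational(1, 4), Pow(7, 2))), Pow(-4630, -1)) = Mul(Add(-475, -21, Mul(Rational(1, 4), 49)), Rational(-1, 4630)) = Mul(Add(-475, -21, Rational(49, 4)), Rational(-1, 4630)) = Mul(Rational(-1935, 4), Rational(-1, 4630)) = Rational(387, 3704)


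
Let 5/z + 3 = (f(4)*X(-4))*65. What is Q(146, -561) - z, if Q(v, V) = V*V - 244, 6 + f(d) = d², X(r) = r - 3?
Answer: 1431813786/4553 ≈ 3.1448e+5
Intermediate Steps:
X(r) = -3 + r
f(d) = -6 + d²
Q(v, V) = -244 + V² (Q(v, V) = V² - 244 = -244 + V²)
z = -5/4553 (z = 5/(-3 + ((-6 + 4²)*(-3 - 4))*65) = 5/(-3 + ((-6 + 16)*(-7))*65) = 5/(-3 + (10*(-7))*65) = 5/(-3 - 70*65) = 5/(-3 - 4550) = 5/(-4553) = 5*(-1/4553) = -5/4553 ≈ -0.0010982)
Q(146, -561) - z = (-244 + (-561)²) - 1*(-5/4553) = (-244 + 314721) + 5/4553 = 314477 + 5/4553 = 1431813786/4553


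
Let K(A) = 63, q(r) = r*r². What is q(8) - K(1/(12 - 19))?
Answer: 449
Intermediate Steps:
q(r) = r³
q(8) - K(1/(12 - 19)) = 8³ - 1*63 = 512 - 63 = 449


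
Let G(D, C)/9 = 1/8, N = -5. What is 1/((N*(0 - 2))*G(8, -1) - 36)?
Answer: -4/99 ≈ -0.040404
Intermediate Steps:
G(D, C) = 9/8
1/((N*(0 - 2))*G(8, -1) - 36) = 1/(-5*(0 - 2)*(9/8) - 36) = 1/(-5*(-2)*(9/8) - 36) = 1/(10*(9/8) - 36) = 1/(45/4 - 36) = 1/(-99/4) = -4/99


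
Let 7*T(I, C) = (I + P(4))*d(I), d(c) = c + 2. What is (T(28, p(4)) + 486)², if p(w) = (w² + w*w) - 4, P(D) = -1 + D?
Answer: 18766224/49 ≈ 3.8298e+5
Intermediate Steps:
d(c) = 2 + c
p(w) = -4 + 2*w² (p(w) = (w² + w²) - 4 = 2*w² - 4 = -4 + 2*w²)
T(I, C) = (2 + I)*(3 + I)/7 (T(I, C) = ((I + (-1 + 4))*(2 + I))/7 = ((I + 3)*(2 + I))/7 = ((3 + I)*(2 + I))/7 = ((2 + I)*(3 + I))/7 = (2 + I)*(3 + I)/7)
(T(28, p(4)) + 486)² = ((2 + 28)*(3 + 28)/7 + 486)² = ((⅐)*30*31 + 486)² = (930/7 + 486)² = (4332/7)² = 18766224/49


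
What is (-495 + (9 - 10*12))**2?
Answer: 367236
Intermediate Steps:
(-495 + (9 - 10*12))**2 = (-495 + (9 - 120))**2 = (-495 - 111)**2 = (-606)**2 = 367236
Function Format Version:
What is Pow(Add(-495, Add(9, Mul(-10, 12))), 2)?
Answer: 367236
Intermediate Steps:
Pow(Add(-495, Add(9, Mul(-10, 12))), 2) = Pow(Add(-495, Add(9, -120)), 2) = Pow(Add(-495, -111), 2) = Pow(-606, 2) = 367236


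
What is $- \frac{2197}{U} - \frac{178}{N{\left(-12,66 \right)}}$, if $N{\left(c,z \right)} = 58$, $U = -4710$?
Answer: $- \frac{355477}{136590} \approx -2.6025$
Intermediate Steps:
$- \frac{2197}{U} - \frac{178}{N{\left(-12,66 \right)}} = - \frac{2197}{-4710} - \frac{178}{58} = \left(-2197\right) \left(- \frac{1}{4710}\right) - \frac{89}{29} = \frac{2197}{4710} - \frac{89}{29} = - \frac{355477}{136590}$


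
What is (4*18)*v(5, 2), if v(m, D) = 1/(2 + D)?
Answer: 18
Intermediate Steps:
(4*18)*v(5, 2) = (4*18)/(2 + 2) = 72/4 = 72*(1/4) = 18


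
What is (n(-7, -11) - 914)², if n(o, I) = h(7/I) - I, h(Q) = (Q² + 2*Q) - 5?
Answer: 12094060729/14641 ≈ 8.2604e+5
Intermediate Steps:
h(Q) = -5 + Q² + 2*Q
n(o, I) = -5 - I + 14/I + 49/I² (n(o, I) = (-5 + (7/I)² + 2*(7/I)) - I = (-5 + 49/I² + 14/I) - I = (-5 + 14/I + 49/I²) - I = -5 - I + 14/I + 49/I²)
(n(-7, -11) - 914)² = ((-5 - 1*(-11) + 14/(-11) + 49/(-11)²) - 914)² = ((-5 + 11 + 14*(-1/11) + 49*(1/121)) - 914)² = ((-5 + 11 - 14/11 + 49/121) - 914)² = (621/121 - 914)² = (-109973/121)² = 12094060729/14641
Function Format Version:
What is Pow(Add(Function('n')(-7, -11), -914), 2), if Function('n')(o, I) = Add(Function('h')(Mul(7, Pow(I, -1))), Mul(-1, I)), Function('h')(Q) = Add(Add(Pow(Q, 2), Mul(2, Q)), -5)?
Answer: Rational(12094060729, 14641) ≈ 8.2604e+5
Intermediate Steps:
Function('h')(Q) = Add(-5, Pow(Q, 2), Mul(2, Q))
Function('n')(o, I) = Add(-5, Mul(-1, I), Mul(14, Pow(I, -1)), Mul(49, Pow(I, -2))) (Function('n')(o, I) = Add(Add(-5, Pow(Mul(7, Pow(I, -1)), 2), Mul(2, Mul(7, Pow(I, -1)))), Mul(-1, I)) = Add(Add(-5, Mul(49, Pow(I, -2)), Mul(14, Pow(I, -1))), Mul(-1, I)) = Add(Add(-5, Mul(14, Pow(I, -1)), Mul(49, Pow(I, -2))), Mul(-1, I)) = Add(-5, Mul(-1, I), Mul(14, Pow(I, -1)), Mul(49, Pow(I, -2))))
Pow(Add(Function('n')(-7, -11), -914), 2) = Pow(Add(Add(-5, Mul(-1, -11), Mul(14, Pow(-11, -1)), Mul(49, Pow(-11, -2))), -914), 2) = Pow(Add(Add(-5, 11, Mul(14, Rational(-1, 11)), Mul(49, Rational(1, 121))), -914), 2) = Pow(Add(Add(-5, 11, Rational(-14, 11), Rational(49, 121)), -914), 2) = Pow(Add(Rational(621, 121), -914), 2) = Pow(Rational(-109973, 121), 2) = Rational(12094060729, 14641)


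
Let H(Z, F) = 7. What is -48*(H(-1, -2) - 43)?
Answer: 1728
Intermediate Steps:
-48*(H(-1, -2) - 43) = -48*(7 - 43) = -48*(-36) = 1728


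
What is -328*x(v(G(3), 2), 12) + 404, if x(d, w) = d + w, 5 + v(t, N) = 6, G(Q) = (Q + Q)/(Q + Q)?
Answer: -3860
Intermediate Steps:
G(Q) = 1 (G(Q) = (2*Q)/((2*Q)) = (2*Q)*(1/(2*Q)) = 1)
v(t, N) = 1 (v(t, N) = -5 + 6 = 1)
-328*x(v(G(3), 2), 12) + 404 = -328*(1 + 12) + 404 = -328*13 + 404 = -4264 + 404 = -3860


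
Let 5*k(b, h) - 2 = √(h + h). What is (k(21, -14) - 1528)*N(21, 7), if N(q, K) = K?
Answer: -53466/5 + 14*I*√7/5 ≈ -10693.0 + 7.4081*I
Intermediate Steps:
k(b, h) = ⅖ + √2*√h/5 (k(b, h) = ⅖ + √(h + h)/5 = ⅖ + √(2*h)/5 = ⅖ + (√2*√h)/5 = ⅖ + √2*√h/5)
(k(21, -14) - 1528)*N(21, 7) = ((⅖ + √2*√(-14)/5) - 1528)*7 = ((⅖ + √2*(I*√14)/5) - 1528)*7 = ((⅖ + 2*I*√7/5) - 1528)*7 = (-7638/5 + 2*I*√7/5)*7 = -53466/5 + 14*I*√7/5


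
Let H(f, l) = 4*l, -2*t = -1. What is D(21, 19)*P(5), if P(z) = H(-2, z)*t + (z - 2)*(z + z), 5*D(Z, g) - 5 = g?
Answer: 192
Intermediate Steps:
t = ½ (t = -½*(-1) = ½ ≈ 0.50000)
D(Z, g) = 1 + g/5
P(z) = 2*z + 2*z*(-2 + z) (P(z) = (4*z)*(½) + (z - 2)*(z + z) = 2*z + (-2 + z)*(2*z) = 2*z + 2*z*(-2 + z))
D(21, 19)*P(5) = (1 + (⅕)*19)*(2*5*(-1 + 5)) = (1 + 19/5)*(2*5*4) = (24/5)*40 = 192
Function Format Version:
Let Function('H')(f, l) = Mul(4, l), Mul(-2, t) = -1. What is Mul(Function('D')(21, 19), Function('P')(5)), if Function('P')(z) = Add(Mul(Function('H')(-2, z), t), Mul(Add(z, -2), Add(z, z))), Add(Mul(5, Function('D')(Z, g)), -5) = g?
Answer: 192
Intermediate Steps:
t = Rational(1, 2) (t = Mul(Rational(-1, 2), -1) = Rational(1, 2) ≈ 0.50000)
Function('D')(Z, g) = Add(1, Mul(Rational(1, 5), g))
Function('P')(z) = Add(Mul(2, z), Mul(2, z, Add(-2, z))) (Function('P')(z) = Add(Mul(Mul(4, z), Rational(1, 2)), Mul(Add(z, -2), Add(z, z))) = Add(Mul(2, z), Mul(Add(-2, z), Mul(2, z))) = Add(Mul(2, z), Mul(2, z, Add(-2, z))))
Mul(Function('D')(21, 19), Function('P')(5)) = Mul(Add(1, Mul(Rational(1, 5), 19)), Mul(2, 5, Add(-1, 5))) = Mul(Add(1, Rational(19, 5)), Mul(2, 5, 4)) = Mul(Rational(24, 5), 40) = 192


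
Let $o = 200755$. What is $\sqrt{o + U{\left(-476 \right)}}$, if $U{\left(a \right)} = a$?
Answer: $\sqrt{200279} \approx 447.53$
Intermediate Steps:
$\sqrt{o + U{\left(-476 \right)}} = \sqrt{200755 - 476} = \sqrt{200279}$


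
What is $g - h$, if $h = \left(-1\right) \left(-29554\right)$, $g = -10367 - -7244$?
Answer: $-32677$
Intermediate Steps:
$g = -3123$ ($g = -10367 + 7244 = -3123$)
$h = 29554$
$g - h = -3123 - 29554 = -32677$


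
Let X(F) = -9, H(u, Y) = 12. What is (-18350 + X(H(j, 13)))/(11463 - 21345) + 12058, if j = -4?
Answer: 119175515/9882 ≈ 12060.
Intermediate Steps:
(-18350 + X(H(j, 13)))/(11463 - 21345) + 12058 = (-18350 - 9)/(11463 - 21345) + 12058 = -18359/(-9882) + 12058 = -18359*(-1/9882) + 12058 = 18359/9882 + 12058 = 119175515/9882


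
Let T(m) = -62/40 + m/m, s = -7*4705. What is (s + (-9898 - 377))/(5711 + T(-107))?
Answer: -864200/114209 ≈ -7.5668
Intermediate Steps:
s = -32935
T(m) = -11/20 (T(m) = -62*1/40 + 1 = -31/20 + 1 = -11/20)
(s + (-9898 - 377))/(5711 + T(-107)) = (-32935 + (-9898 - 377))/(5711 - 11/20) = (-32935 - 10275)/(114209/20) = -43210*20/114209 = -864200/114209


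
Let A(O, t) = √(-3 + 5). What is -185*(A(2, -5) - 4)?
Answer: 740 - 185*√2 ≈ 478.37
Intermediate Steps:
A(O, t) = √2
-185*(A(2, -5) - 4) = -185*(√2 - 4) = -185*(-4 + √2) = 740 - 185*√2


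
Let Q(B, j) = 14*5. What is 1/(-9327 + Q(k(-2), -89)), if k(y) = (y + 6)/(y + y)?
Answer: -1/9257 ≈ -0.00010803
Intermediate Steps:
k(y) = (6 + y)/(2*y) (k(y) = (6 + y)/((2*y)) = (6 + y)*(1/(2*y)) = (6 + y)/(2*y))
Q(B, j) = 70
1/(-9327 + Q(k(-2), -89)) = 1/(-9327 + 70) = 1/(-9257) = -1/9257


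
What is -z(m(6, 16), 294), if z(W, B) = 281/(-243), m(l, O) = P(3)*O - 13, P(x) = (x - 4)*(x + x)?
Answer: 281/243 ≈ 1.1564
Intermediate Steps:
P(x) = 2*x*(-4 + x) (P(x) = (-4 + x)*(2*x) = 2*x*(-4 + x))
m(l, O) = -13 - 6*O (m(l, O) = (2*3*(-4 + 3))*O - 13 = (2*3*(-1))*O - 13 = -6*O - 13 = -13 - 6*O)
z(W, B) = -281/243 (z(W, B) = 281*(-1/243) = -281/243)
-z(m(6, 16), 294) = -1*(-281/243) = 281/243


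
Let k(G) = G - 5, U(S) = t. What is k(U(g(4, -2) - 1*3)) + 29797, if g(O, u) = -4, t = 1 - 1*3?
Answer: 29790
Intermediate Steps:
t = -2 (t = 1 - 3 = -2)
U(S) = -2
k(G) = -5 + G
k(U(g(4, -2) - 1*3)) + 29797 = (-5 - 2) + 29797 = -7 + 29797 = 29790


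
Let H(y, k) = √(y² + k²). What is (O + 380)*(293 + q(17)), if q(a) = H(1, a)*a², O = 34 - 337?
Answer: 22561 + 22253*√290 ≈ 4.0152e+5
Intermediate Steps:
H(y, k) = √(k² + y²)
O = -303
q(a) = a²*√(1 + a²) (q(a) = √(a² + 1²)*a² = √(a² + 1)*a² = √(1 + a²)*a² = a²*√(1 + a²))
(O + 380)*(293 + q(17)) = (-303 + 380)*(293 + 17²*√(1 + 17²)) = 77*(293 + 289*√(1 + 289)) = 77*(293 + 289*√290) = 22561 + 22253*√290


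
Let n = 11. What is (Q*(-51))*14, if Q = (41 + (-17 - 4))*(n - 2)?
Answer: -128520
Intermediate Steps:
Q = 180 (Q = (41 + (-17 - 4))*(11 - 2) = (41 - 21)*9 = 20*9 = 180)
(Q*(-51))*14 = (180*(-51))*14 = -9180*14 = -128520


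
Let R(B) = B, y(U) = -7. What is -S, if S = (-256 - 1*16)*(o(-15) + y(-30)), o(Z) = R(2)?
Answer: -1360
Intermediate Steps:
o(Z) = 2
S = 1360 (S = (-256 - 1*16)*(2 - 7) = (-256 - 16)*(-5) = -272*(-5) = 1360)
-S = -1*1360 = -1360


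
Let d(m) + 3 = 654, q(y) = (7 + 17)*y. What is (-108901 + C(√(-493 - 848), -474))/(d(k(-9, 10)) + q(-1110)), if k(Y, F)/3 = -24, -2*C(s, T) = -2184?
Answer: 107809/25989 ≈ 4.1483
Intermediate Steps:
q(y) = 24*y
C(s, T) = 1092 (C(s, T) = -½*(-2184) = 1092)
k(Y, F) = -72 (k(Y, F) = 3*(-24) = -72)
d(m) = 651 (d(m) = -3 + 654 = 651)
(-108901 + C(√(-493 - 848), -474))/(d(k(-9, 10)) + q(-1110)) = (-108901 + 1092)/(651 + 24*(-1110)) = -107809/(651 - 26640) = -107809/(-25989) = -107809*(-1/25989) = 107809/25989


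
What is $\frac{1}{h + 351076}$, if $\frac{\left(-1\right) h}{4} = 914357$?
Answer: $- \frac{1}{3306352} \approx -3.0245 \cdot 10^{-7}$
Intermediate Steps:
$h = -3657428$ ($h = \left(-4\right) 914357 = -3657428$)
$\frac{1}{h + 351076} = \frac{1}{-3657428 + 351076} = \frac{1}{-3306352} = - \frac{1}{3306352}$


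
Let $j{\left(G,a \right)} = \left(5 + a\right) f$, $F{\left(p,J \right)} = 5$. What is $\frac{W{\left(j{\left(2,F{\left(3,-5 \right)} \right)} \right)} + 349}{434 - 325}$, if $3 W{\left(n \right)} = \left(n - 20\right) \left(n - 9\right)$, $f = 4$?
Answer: $\frac{1667}{327} \approx 5.0979$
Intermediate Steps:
$j{\left(G,a \right)} = 20 + 4 a$ ($j{\left(G,a \right)} = \left(5 + a\right) 4 = 20 + 4 a$)
$W{\left(n \right)} = \frac{\left(-20 + n\right) \left(-9 + n\right)}{3}$ ($W{\left(n \right)} = \frac{\left(n - 20\right) \left(n - 9\right)}{3} = \frac{\left(-20 + n\right) \left(-9 + n\right)}{3}$)
$\frac{W{\left(j{\left(2,F{\left(3,-5 \right)} \right)} \right)} + 349}{434 - 325} = \frac{\left(60 - \frac{29 \left(20 + 4 \cdot 5\right)}{3} + \frac{\left(20 + 4 \cdot 5\right)^{2}}{3}\right) + 349}{434 - 325} = \frac{\left(60 - \frac{29 \left(20 + 20\right)}{3} + \frac{\left(20 + 20\right)^{2}}{3}\right) + 349}{109} = \left(\left(60 - \frac{1160}{3} + \frac{40^{2}}{3}\right) + 349\right) \frac{1}{109} = \left(\left(60 - \frac{1160}{3} + \frac{1}{3} \cdot 1600\right) + 349\right) \frac{1}{109} = \left(\left(60 - \frac{1160}{3} + \frac{1600}{3}\right) + 349\right) \frac{1}{109} = \left(\frac{620}{3} + 349\right) \frac{1}{109} = \frac{1667}{3} \cdot \frac{1}{109} = \frac{1667}{327}$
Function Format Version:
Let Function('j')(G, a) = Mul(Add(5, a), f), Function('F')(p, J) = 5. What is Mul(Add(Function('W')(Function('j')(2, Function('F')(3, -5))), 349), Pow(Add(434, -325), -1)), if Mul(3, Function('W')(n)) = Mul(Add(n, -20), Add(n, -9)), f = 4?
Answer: Rational(1667, 327) ≈ 5.0979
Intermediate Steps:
Function('j')(G, a) = Add(20, Mul(4, a)) (Function('j')(G, a) = Mul(Add(5, a), 4) = Add(20, Mul(4, a)))
Function('W')(n) = Mul(Rational(1, 3), Add(-20, n), Add(-9, n)) (Function('W')(n) = Mul(Rational(1, 3), Mul(Add(n, -20), Add(n, -9))) = Mul(Rational(1, 3), Mul(Add(-20, n), Add(-9, n))) = Mul(Rational(1, 3), Add(-20, n), Add(-9, n)))
Mul(Add(Function('W')(Function('j')(2, Function('F')(3, -5))), 349), Pow(Add(434, -325), -1)) = Mul(Add(Add(60, Mul(Rational(-29, 3), Add(20, Mul(4, 5))), Mul(Rational(1, 3), Pow(Add(20, Mul(4, 5)), 2))), 349), Pow(Add(434, -325), -1)) = Mul(Add(Add(60, Mul(Rational(-29, 3), Add(20, 20)), Mul(Rational(1, 3), Pow(Add(20, 20), 2))), 349), Pow(109, -1)) = Mul(Add(Add(60, Mul(Rational(-29, 3), 40), Mul(Rational(1, 3), Pow(40, 2))), 349), Rational(1, 109)) = Mul(Add(Add(60, Rational(-1160, 3), Mul(Rational(1, 3), 1600)), 349), Rational(1, 109)) = Mul(Add(Add(60, Rational(-1160, 3), Rational(1600, 3)), 349), Rational(1, 109)) = Mul(Add(Rational(620, 3), 349), Rational(1, 109)) = Mul(Rational(1667, 3), Rational(1, 109)) = Rational(1667, 327)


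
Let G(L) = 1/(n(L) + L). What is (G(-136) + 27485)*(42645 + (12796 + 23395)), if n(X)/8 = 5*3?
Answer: 8667210131/4 ≈ 2.1668e+9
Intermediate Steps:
n(X) = 120 (n(X) = 8*(5*3) = 8*15 = 120)
G(L) = 1/(120 + L)
(G(-136) + 27485)*(42645 + (12796 + 23395)) = (1/(120 - 136) + 27485)*(42645 + (12796 + 23395)) = (1/(-16) + 27485)*(42645 + 36191) = (-1/16 + 27485)*78836 = (439759/16)*78836 = 8667210131/4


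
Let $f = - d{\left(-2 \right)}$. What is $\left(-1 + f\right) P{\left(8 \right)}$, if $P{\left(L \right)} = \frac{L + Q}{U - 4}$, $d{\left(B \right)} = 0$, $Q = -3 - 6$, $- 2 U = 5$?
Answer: $- \frac{2}{13} \approx -0.15385$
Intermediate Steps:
$U = - \frac{5}{2}$ ($U = \left(- \frac{1}{2}\right) 5 = - \frac{5}{2} \approx -2.5$)
$Q = -9$ ($Q = -3 - 6 = -9$)
$P{\left(L \right)} = \frac{18}{13} - \frac{2 L}{13}$ ($P{\left(L \right)} = \frac{L - 9}{- \frac{5}{2} - 4} = \frac{-9 + L}{- \frac{13}{2}} = \left(-9 + L\right) \left(- \frac{2}{13}\right) = \frac{18}{13} - \frac{2 L}{13}$)
$f = 0$ ($f = \left(-1\right) 0 = 0$)
$\left(-1 + f\right) P{\left(8 \right)} = \left(-1 + 0\right) \left(\frac{18}{13} - \frac{16}{13}\right) = - (\frac{18}{13} - \frac{16}{13}) = \left(-1\right) \frac{2}{13} = - \frac{2}{13}$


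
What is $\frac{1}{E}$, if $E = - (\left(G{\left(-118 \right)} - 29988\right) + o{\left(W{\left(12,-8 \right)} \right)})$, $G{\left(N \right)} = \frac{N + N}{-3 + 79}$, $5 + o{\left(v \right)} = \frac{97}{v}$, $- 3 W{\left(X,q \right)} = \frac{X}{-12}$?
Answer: $\frac{19}{564397} \approx 3.3664 \cdot 10^{-5}$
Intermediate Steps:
$W{\left(X,q \right)} = \frac{X}{36}$ ($W{\left(X,q \right)} = - \frac{X \frac{1}{-12}}{3} = - \frac{X \left(- \frac{1}{12}\right)}{3} = - \frac{\left(- \frac{1}{12}\right) X}{3} = \frac{X}{36}$)
$o{\left(v \right)} = -5 + \frac{97}{v}$
$G{\left(N \right)} = \frac{N}{38}$ ($G{\left(N \right)} = \frac{2 N}{76} = 2 N \frac{1}{76} = \frac{N}{38}$)
$E = \frac{564397}{19}$ ($E = - (\left(\frac{1}{38} \left(-118\right) - 29988\right) - \left(5 - \frac{97}{\frac{1}{36} \cdot 12}\right)) = - (\left(- \frac{59}{19} - 29988\right) - \left(5 - 97 \frac{1}{\frac{1}{3}}\right)) = - (- \frac{569831}{19} + \left(-5 + 97 \cdot 3\right)) = - (- \frac{569831}{19} + \left(-5 + 291\right)) = - (- \frac{569831}{19} + 286) = \left(-1\right) \left(- \frac{564397}{19}\right) = \frac{564397}{19} \approx 29705.0$)
$\frac{1}{E} = \frac{1}{\frac{564397}{19}} = \frac{19}{564397}$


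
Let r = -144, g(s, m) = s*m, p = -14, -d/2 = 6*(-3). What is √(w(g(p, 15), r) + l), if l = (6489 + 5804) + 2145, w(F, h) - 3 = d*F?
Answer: √6881 ≈ 82.952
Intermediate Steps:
d = 36 (d = -12*(-3) = -2*(-18) = 36)
g(s, m) = m*s
w(F, h) = 3 + 36*F
l = 14438 (l = 12293 + 2145 = 14438)
√(w(g(p, 15), r) + l) = √((3 + 36*(15*(-14))) + 14438) = √((3 + 36*(-210)) + 14438) = √((3 - 7560) + 14438) = √(-7557 + 14438) = √6881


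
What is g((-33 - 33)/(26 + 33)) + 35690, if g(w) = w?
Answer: 2105644/59 ≈ 35689.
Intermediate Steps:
g((-33 - 33)/(26 + 33)) + 35690 = (-33 - 33)/(26 + 33) + 35690 = -66/59 + 35690 = 2105644/59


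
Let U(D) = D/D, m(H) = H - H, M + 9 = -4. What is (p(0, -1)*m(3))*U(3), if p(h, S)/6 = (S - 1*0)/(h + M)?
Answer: 0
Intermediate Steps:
M = -13 (M = -9 - 4 = -13)
m(H) = 0
U(D) = 1
p(h, S) = 6*S/(-13 + h) (p(h, S) = 6*((S - 1*0)/(h - 13)) = 6*((S + 0)/(-13 + h)) = 6*(S/(-13 + h)) = 6*S/(-13 + h))
(p(0, -1)*m(3))*U(3) = ((6*(-1)/(-13 + 0))*0)*1 = ((6*(-1)/(-13))*0)*1 = ((6*(-1)*(-1/13))*0)*1 = ((6/13)*0)*1 = 0*1 = 0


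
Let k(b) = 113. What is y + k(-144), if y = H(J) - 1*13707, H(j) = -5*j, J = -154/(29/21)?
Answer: -378056/29 ≈ -13036.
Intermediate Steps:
J = -3234/29 (J = -154/(29*(1/21)) = -154/29/21 = -154*21/29 = -3234/29 ≈ -111.52)
y = -381333/29 (y = -5*(-3234/29) - 1*13707 = 16170/29 - 13707 = -381333/29 ≈ -13149.)
y + k(-144) = -381333/29 + 113 = -378056/29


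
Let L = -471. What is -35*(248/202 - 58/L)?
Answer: -2249170/47571 ≈ -47.280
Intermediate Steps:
-35*(248/202 - 58/L) = -35*(248/202 - 58/(-471)) = -35*(248*(1/202) - 58*(-1/471)) = -35*(124/101 + 58/471) = -35*64262/47571 = -2249170/47571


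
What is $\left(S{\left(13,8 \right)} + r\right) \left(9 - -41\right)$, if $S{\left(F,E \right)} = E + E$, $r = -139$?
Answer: $-6150$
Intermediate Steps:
$S{\left(F,E \right)} = 2 E$
$\left(S{\left(13,8 \right)} + r\right) \left(9 - -41\right) = \left(2 \cdot 8 - 139\right) \left(9 - -41\right) = \left(16 - 139\right) \left(9 + 41\right) = \left(-123\right) 50 = -6150$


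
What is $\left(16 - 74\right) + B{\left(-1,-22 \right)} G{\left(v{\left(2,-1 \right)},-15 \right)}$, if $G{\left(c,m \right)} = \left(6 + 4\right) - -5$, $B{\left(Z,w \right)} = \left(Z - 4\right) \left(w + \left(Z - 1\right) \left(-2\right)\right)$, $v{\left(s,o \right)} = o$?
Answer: $1292$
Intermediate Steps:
$B{\left(Z,w \right)} = \left(-4 + Z\right) \left(2 + w - 2 Z\right)$ ($B{\left(Z,w \right)} = \left(-4 + Z\right) \left(w + \left(-1 + Z\right) \left(-2\right)\right) = \left(-4 + Z\right) \left(w - \left(-2 + 2 Z\right)\right) = \left(-4 + Z\right) \left(2 + w - 2 Z\right)$)
$G{\left(c,m \right)} = 15$ ($G{\left(c,m \right)} = 10 + 5 = 15$)
$\left(16 - 74\right) + B{\left(-1,-22 \right)} G{\left(v{\left(2,-1 \right)},-15 \right)} = \left(16 - 74\right) + \left(-8 - -88 - 2 \left(-1\right)^{2} + 10 \left(-1\right) - -22\right) 15 = -58 + \left(-8 + 88 - 2 - 10 + 22\right) 15 = -58 + 90 \cdot 15 = -58 + 1350 = 1292$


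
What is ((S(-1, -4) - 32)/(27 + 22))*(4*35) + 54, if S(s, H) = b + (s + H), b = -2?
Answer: -402/7 ≈ -57.429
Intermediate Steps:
S(s, H) = -2 + H + s (S(s, H) = -2 + (s + H) = -2 + (H + s) = -2 + H + s)
((S(-1, -4) - 32)/(27 + 22))*(4*35) + 54 = (((-2 - 4 - 1) - 32)/(27 + 22))*(4*35) + 54 = ((-7 - 32)/49)*140 + 54 = -39*1/49*140 + 54 = -39/49*140 + 54 = -780/7 + 54 = -402/7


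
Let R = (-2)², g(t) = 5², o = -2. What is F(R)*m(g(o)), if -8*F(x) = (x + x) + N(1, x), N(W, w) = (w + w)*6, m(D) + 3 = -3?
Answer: 42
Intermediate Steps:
g(t) = 25
m(D) = -6 (m(D) = -3 - 3 = -6)
R = 4
N(W, w) = 12*w (N(W, w) = (2*w)*6 = 12*w)
F(x) = -7*x/4 (F(x) = -((x + x) + 12*x)/8 = -(2*x + 12*x)/8 = -7*x/4)
F(R)*m(g(o)) = -7/4*4*(-6) = -7*(-6) = 42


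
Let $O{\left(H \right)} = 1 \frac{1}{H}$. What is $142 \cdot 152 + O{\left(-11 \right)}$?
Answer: $\frac{237423}{11} \approx 21584.0$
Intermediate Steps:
$O{\left(H \right)} = \frac{1}{H}$
$142 \cdot 152 + O{\left(-11 \right)} = 142 \cdot 152 + \frac{1}{-11} = 21584 - \frac{1}{11} = \frac{237423}{11}$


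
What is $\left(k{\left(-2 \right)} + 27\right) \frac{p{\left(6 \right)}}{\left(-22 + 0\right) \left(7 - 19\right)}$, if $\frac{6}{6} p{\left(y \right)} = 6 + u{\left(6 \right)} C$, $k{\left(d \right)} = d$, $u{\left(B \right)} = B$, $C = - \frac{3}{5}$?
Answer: $\frac{5}{22} \approx 0.22727$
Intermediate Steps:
$C = - \frac{3}{5}$ ($C = \left(-3\right) \frac{1}{5} = - \frac{3}{5} \approx -0.6$)
$p{\left(y \right)} = \frac{12}{5}$ ($p{\left(y \right)} = 6 + 6 \left(- \frac{3}{5}\right) = 6 - \frac{18}{5} = \frac{12}{5}$)
$\left(k{\left(-2 \right)} + 27\right) \frac{p{\left(6 \right)}}{\left(-22 + 0\right) \left(7 - 19\right)} = \left(-2 + 27\right) \frac{12}{5 \left(-22 + 0\right) \left(7 - 19\right)} = 25 \frac{12}{5 \left(\left(-22\right) \left(-12\right)\right)} = 25 \frac{12}{5 \cdot 264} = 25 \cdot \frac{12}{5} \cdot \frac{1}{264} = 25 \cdot \frac{1}{110} = \frac{5}{22}$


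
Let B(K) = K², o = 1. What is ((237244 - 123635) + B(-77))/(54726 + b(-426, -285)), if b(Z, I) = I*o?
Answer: 13282/6049 ≈ 2.1957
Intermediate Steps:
b(Z, I) = I (b(Z, I) = I*1 = I)
((237244 - 123635) + B(-77))/(54726 + b(-426, -285)) = ((237244 - 123635) + (-77)²)/(54726 - 285) = (113609 + 5929)/54441 = 119538*(1/54441) = 13282/6049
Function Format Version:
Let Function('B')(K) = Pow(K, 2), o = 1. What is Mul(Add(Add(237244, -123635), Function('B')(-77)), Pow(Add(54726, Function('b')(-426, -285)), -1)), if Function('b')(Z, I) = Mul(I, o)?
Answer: Rational(13282, 6049) ≈ 2.1957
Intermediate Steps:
Function('b')(Z, I) = I (Function('b')(Z, I) = Mul(I, 1) = I)
Mul(Add(Add(237244, -123635), Function('B')(-77)), Pow(Add(54726, Function('b')(-426, -285)), -1)) = Mul(Add(Add(237244, -123635), Pow(-77, 2)), Pow(Add(54726, -285), -1)) = Mul(Add(113609, 5929), Pow(54441, -1)) = Mul(119538, Rational(1, 54441)) = Rational(13282, 6049)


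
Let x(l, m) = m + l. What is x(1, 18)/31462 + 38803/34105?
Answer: 1221467981/1073011510 ≈ 1.1384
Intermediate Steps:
x(l, m) = l + m
x(1, 18)/31462 + 38803/34105 = (1 + 18)/31462 + 38803/34105 = 19*(1/31462) + 38803*(1/34105) = 19/31462 + 38803/34105 = 1221467981/1073011510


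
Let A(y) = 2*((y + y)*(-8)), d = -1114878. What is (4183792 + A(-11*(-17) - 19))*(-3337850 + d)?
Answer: -18605349918848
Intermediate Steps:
A(y) = -32*y (A(y) = 2*((2*y)*(-8)) = 2*(-16*y) = -32*y)
(4183792 + A(-11*(-17) - 19))*(-3337850 + d) = (4183792 - 32*(-11*(-17) - 19))*(-3337850 - 1114878) = (4183792 - 32*(187 - 19))*(-4452728) = (4183792 - 32*168)*(-4452728) = (4183792 - 5376)*(-4452728) = 4178416*(-4452728) = -18605349918848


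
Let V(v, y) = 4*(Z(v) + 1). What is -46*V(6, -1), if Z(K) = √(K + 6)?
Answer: -184 - 368*√3 ≈ -821.39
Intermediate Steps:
Z(K) = √(6 + K)
V(v, y) = 4 + 4*√(6 + v) (V(v, y) = 4*(√(6 + v) + 1) = 4*(1 + √(6 + v)) = 4 + 4*√(6 + v))
-46*V(6, -1) = -46*(4 + 4*√(6 + 6)) = -46*(4 + 4*√12) = -46*(4 + 4*(2*√3)) = -46*(4 + 8*√3) = -184 - 368*√3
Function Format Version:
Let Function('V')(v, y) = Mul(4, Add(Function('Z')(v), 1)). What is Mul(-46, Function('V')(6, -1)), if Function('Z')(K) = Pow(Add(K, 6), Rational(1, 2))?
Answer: Add(-184, Mul(-368, Pow(3, Rational(1, 2)))) ≈ -821.39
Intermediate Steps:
Function('Z')(K) = Pow(Add(6, K), Rational(1, 2))
Function('V')(v, y) = Add(4, Mul(4, Pow(Add(6, v), Rational(1, 2)))) (Function('V')(v, y) = Mul(4, Add(Pow(Add(6, v), Rational(1, 2)), 1)) = Mul(4, Add(1, Pow(Add(6, v), Rational(1, 2)))) = Add(4, Mul(4, Pow(Add(6, v), Rational(1, 2)))))
Mul(-46, Function('V')(6, -1)) = Mul(-46, Add(4, Mul(4, Pow(Add(6, 6), Rational(1, 2))))) = Mul(-46, Add(4, Mul(4, Pow(12, Rational(1, 2))))) = Mul(-46, Add(4, Mul(4, Mul(2, Pow(3, Rational(1, 2)))))) = Mul(-46, Add(4, Mul(8, Pow(3, Rational(1, 2))))) = Add(-184, Mul(-368, Pow(3, Rational(1, 2))))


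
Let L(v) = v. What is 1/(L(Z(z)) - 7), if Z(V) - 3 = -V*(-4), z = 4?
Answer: 1/12 ≈ 0.083333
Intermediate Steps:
Z(V) = 3 + 4*V (Z(V) = 3 - V*(-4) = 3 + 4*V)
1/(L(Z(z)) - 7) = 1/((3 + 4*4) - 7) = 1/((3 + 16) - 7) = 1/(19 - 7) = 1/12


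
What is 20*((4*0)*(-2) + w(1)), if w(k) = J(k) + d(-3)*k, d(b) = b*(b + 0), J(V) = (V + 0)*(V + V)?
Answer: 220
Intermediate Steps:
J(V) = 2*V² (J(V) = V*(2*V) = 2*V²)
d(b) = b² (d(b) = b*b = b²)
w(k) = 2*k² + 9*k (w(k) = 2*k² + (-3)²*k = 2*k² + 9*k)
20*((4*0)*(-2) + w(1)) = 20*((4*0)*(-2) + 1*(9 + 2*1)) = 20*(0*(-2) + 1*(9 + 2)) = 20*(0 + 1*11) = 20*(0 + 11) = 20*11 = 220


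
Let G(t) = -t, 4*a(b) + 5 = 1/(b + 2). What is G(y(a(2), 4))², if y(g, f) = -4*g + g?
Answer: 3249/256 ≈ 12.691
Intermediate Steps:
a(b) = -5/4 + 1/(4*(2 + b)) (a(b) = -5/4 + 1/(4*(b + 2)) = -5/4 + 1/(4*(2 + b)))
y(g, f) = -3*g
G(y(a(2), 4))² = (-(-3)*(-9 - 5*2)/(4*(2 + 2)))² = (-(-3)*(¼)*(-9 - 10)/4)² = (-(-3)*(¼)*(¼)*(-19))² = (-(-3)*(-19)/16)² = (-1*57/16)² = (-57/16)² = 3249/256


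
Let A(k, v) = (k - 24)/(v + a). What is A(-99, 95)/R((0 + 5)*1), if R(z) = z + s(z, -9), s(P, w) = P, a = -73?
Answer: -123/220 ≈ -0.55909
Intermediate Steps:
A(k, v) = (-24 + k)/(-73 + v) (A(k, v) = (k - 24)/(v - 73) = (-24 + k)/(-73 + v))
R(z) = 2*z (R(z) = z + z = 2*z)
A(-99, 95)/R((0 + 5)*1) = ((-24 - 99)/(-73 + 95))/((2*((0 + 5)*1))) = (-123/22)/((2*(5*1))) = ((1/22)*(-123))/((2*5)) = -123/22/10 = -123/22*1/10 = -123/220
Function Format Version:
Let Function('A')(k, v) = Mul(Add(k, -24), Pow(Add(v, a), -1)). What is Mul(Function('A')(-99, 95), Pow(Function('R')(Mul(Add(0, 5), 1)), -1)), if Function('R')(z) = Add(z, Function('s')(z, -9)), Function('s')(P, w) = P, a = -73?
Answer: Rational(-123, 220) ≈ -0.55909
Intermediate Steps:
Function('A')(k, v) = Mul(Pow(Add(-73, v), -1), Add(-24, k)) (Function('A')(k, v) = Mul(Add(k, -24), Pow(Add(v, -73), -1)) = Mul(Add(-24, k), Pow(Add(-73, v), -1)) = Mul(Pow(Add(-73, v), -1), Add(-24, k)))
Function('R')(z) = Mul(2, z) (Function('R')(z) = Add(z, z) = Mul(2, z))
Mul(Function('A')(-99, 95), Pow(Function('R')(Mul(Add(0, 5), 1)), -1)) = Mul(Mul(Pow(Add(-73, 95), -1), Add(-24, -99)), Pow(Mul(2, Mul(Add(0, 5), 1)), -1)) = Mul(Mul(Pow(22, -1), -123), Pow(Mul(2, Mul(5, 1)), -1)) = Mul(Mul(Rational(1, 22), -123), Pow(Mul(2, 5), -1)) = Mul(Rational(-123, 22), Pow(10, -1)) = Mul(Rational(-123, 22), Rational(1, 10)) = Rational(-123, 220)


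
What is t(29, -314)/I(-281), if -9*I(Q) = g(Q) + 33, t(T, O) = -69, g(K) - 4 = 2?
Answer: 207/13 ≈ 15.923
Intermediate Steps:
g(K) = 6 (g(K) = 4 + 2 = 6)
I(Q) = -13/3 (I(Q) = -(6 + 33)/9 = -1/9*39 = -13/3)
t(29, -314)/I(-281) = -69/(-13/3) = -69*(-3/13) = 207/13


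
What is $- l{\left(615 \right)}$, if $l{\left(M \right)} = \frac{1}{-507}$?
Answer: $\frac{1}{507} \approx 0.0019724$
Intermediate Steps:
$l{\left(M \right)} = - \frac{1}{507}$
$- l{\left(615 \right)} = \left(-1\right) \left(- \frac{1}{507}\right) = \frac{1}{507}$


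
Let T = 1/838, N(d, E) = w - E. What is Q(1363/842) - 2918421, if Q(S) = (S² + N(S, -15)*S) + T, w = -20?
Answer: -866935848987313/297055916 ≈ -2.9184e+6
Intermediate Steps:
N(d, E) = -20 - E
T = 1/838 ≈ 0.0011933
Q(S) = 1/838 + S² - 5*S (Q(S) = (S² + (-20 - 1*(-15))*S) + 1/838 = (S² + (-20 + 15)*S) + 1/838 = (S² - 5*S) + 1/838 = 1/838 + S² - 5*S)
Q(1363/842) - 2918421 = (1/838 + (1363/842)² - 6815/842) - 2918421 = (1/838 + (1363*(1/842))² - 6815/842) - 2918421 = (1/838 + (1363/842)² - 5*1363/842) - 2918421 = (1/838 + 1857769/708964 - 6815/842) - 2918421 = -1625558677/297055916 - 2918421 = -866935848987313/297055916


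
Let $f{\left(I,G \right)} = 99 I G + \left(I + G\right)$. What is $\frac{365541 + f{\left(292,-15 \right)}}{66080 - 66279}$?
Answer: $\frac{67802}{199} \approx 340.71$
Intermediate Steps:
$f{\left(I,G \right)} = G + I + 99 G I$ ($f{\left(I,G \right)} = 99 G I + \left(G + I\right) = G + I + 99 G I$)
$\frac{365541 + f{\left(292,-15 \right)}}{66080 - 66279} = \frac{365541 + \left(-15 + 292 + 99 \left(-15\right) 292\right)}{66080 - 66279} = \frac{365541 - 433343}{-199} = \left(365541 - 433343\right) \left(- \frac{1}{199}\right) = \left(-67802\right) \left(- \frac{1}{199}\right) = \frac{67802}{199}$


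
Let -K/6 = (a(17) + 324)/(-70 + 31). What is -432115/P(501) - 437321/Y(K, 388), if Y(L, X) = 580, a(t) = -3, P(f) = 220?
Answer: -8670933/3190 ≈ -2718.2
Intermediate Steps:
K = 642/13 (K = -6*(-3 + 324)/(-70 + 31) = -1926/(-39) = -1926*(-1)/39 = -6*(-107/13) = 642/13 ≈ 49.385)
-432115/P(501) - 437321/Y(K, 388) = -432115/220 - 437321/580 = -432115*1/220 - 437321*1/580 = -86423/44 - 437321/580 = -8670933/3190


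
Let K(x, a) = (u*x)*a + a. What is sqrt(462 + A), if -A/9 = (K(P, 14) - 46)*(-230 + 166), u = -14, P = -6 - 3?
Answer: sqrt(998094) ≈ 999.05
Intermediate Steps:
P = -9
K(x, a) = a - 14*a*x (K(x, a) = (-14*x)*a + a = -14*a*x + a = a - 14*a*x)
A = 997632 (A = -9*(14*(1 - 14*(-9)) - 46)*(-230 + 166) = -9*(14*(1 + 126) - 46)*(-64) = -9*(14*127 - 46)*(-64) = -9*(1778 - 46)*(-64) = -15588*(-64) = -9*(-110848) = 997632)
sqrt(462 + A) = sqrt(462 + 997632) = sqrt(998094)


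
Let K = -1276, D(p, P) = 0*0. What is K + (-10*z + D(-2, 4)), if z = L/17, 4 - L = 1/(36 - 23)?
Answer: -16618/13 ≈ -1278.3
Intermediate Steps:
D(p, P) = 0
L = 51/13 (L = 4 - 1/(36 - 23) = 4 - 1/13 = 51/13 ≈ 3.9231)
z = 3/13 (z = (51/13)/17 = (51/13)*(1/17) = 3/13 ≈ 0.23077)
K + (-10*z + D(-2, 4)) = -1276 + (-10*3/13 + 0) = -1276 + (-30/13 + 0) = -1276 - 30/13 = -16618/13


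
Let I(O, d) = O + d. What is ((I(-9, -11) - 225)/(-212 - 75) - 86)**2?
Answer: 12187081/1681 ≈ 7249.9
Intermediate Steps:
((I(-9, -11) - 225)/(-212 - 75) - 86)**2 = (((-9 - 11) - 225)/(-212 - 75) - 86)**2 = ((-20 - 225)/(-287) - 86)**2 = (-245*(-1/287) - 86)**2 = (35/41 - 86)**2 = (-3491/41)**2 = 12187081/1681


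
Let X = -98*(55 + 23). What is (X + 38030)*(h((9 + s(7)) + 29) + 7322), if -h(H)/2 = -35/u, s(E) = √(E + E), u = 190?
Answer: 4227452250/19 ≈ 2.2250e+8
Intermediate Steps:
s(E) = √2*√E (s(E) = √(2*E) = √2*√E)
h(H) = 7/19 (h(H) = -(-70)/190 = -2*(-7/38) = 7/19)
X = -7644 (X = -98*78 = -7644)
(X + 38030)*(h((9 + s(7)) + 29) + 7322) = (-7644 + 38030)*(7/19 + 7322) = 30386*(139125/19) = 4227452250/19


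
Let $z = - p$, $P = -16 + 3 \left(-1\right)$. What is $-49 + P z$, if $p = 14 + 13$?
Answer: $464$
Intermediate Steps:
$p = 27$
$P = -19$ ($P = -16 - 3 = -19$)
$z = -27$ ($z = \left(-1\right) 27 = -27$)
$-49 + P z = -49 - -513 = -49 + 513 = 464$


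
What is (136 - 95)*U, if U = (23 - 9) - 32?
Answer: -738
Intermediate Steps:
U = -18 (U = 14 - 32 = -18)
(136 - 95)*U = (136 - 95)*(-18) = 41*(-18) = -738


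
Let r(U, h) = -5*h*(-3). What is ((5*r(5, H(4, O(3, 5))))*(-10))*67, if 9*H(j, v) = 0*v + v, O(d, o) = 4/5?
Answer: -13400/3 ≈ -4466.7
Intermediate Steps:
O(d, o) = 4/5 (O(d, o) = 4*(1/5) = 4/5)
H(j, v) = v/9 (H(j, v) = (0*v + v)/9 = (0 + v)/9 = v/9)
r(U, h) = 15*h
((5*r(5, H(4, O(3, 5))))*(-10))*67 = ((5*(15*((1/9)*(4/5))))*(-10))*67 = ((5*(15*(4/45)))*(-10))*67 = ((5*(4/3))*(-10))*67 = ((20/3)*(-10))*67 = -200/3*67 = -13400/3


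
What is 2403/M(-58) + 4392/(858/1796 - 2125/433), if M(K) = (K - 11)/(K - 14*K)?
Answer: -46938477942/1722493 ≈ -27250.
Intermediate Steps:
M(K) = -(-11 + K)/(13*K) (M(K) = (-11 + K)/((-13*K)) = (-11 + K)*(-1/(13*K)) = -(-11 + K)/(13*K))
2403/M(-58) + 4392/(858/1796 - 2125/433) = 2403/(((1/13)*(11 - 1*(-58))/(-58))) + 4392/(858/1796 - 2125/433) = 2403/(((1/13)*(-1/58)*(11 + 58))) + 4392/(858*(1/1796) - 2125*1/433) = 2403/(((1/13)*(-1/58)*69)) + 4392/(429/898 - 2125/433) = 2403/(-69/754) + 4392/(-1722493/388834) = 2403*(-754/69) + 4392*(-388834/1722493) = -603954/23 - 1707758928/1722493 = -46938477942/1722493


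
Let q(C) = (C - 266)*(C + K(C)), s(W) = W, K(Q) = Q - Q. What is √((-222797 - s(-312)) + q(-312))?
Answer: I*√42149 ≈ 205.3*I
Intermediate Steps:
K(Q) = 0
q(C) = C*(-266 + C) (q(C) = (C - 266)*(C + 0) = (-266 + C)*C = C*(-266 + C))
√((-222797 - s(-312)) + q(-312)) = √((-222797 - 1*(-312)) - 312*(-266 - 312)) = √((-222797 + 312) - 312*(-578)) = √(-222485 + 180336) = √(-42149) = I*√42149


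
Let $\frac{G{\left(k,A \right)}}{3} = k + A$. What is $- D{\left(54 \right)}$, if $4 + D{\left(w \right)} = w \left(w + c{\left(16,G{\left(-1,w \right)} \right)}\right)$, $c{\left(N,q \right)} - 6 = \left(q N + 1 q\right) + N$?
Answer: $-150062$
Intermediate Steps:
$G{\left(k,A \right)} = 3 A + 3 k$ ($G{\left(k,A \right)} = 3 \left(k + A\right) = 3 \left(A + k\right) = 3 A + 3 k$)
$c{\left(N,q \right)} = 6 + N + q + N q$ ($c{\left(N,q \right)} = 6 + \left(\left(q N + 1 q\right) + N\right) = 6 + \left(\left(N q + q\right) + N\right) = 6 + \left(\left(q + N q\right) + N\right) = 6 + \left(N + q + N q\right) = 6 + N + q + N q$)
$D{\left(w \right)} = -4 + w \left(-29 + 52 w\right)$ ($D{\left(w \right)} = -4 + w \left(w + \left(6 + 16 + \left(3 w + 3 \left(-1\right)\right) + 16 \left(3 w + 3 \left(-1\right)\right)\right)\right) = -4 + w \left(w + \left(6 + 16 + \left(3 w - 3\right) + 16 \left(3 w - 3\right)\right)\right) = -4 + w \left(w + \left(6 + 16 + \left(-3 + 3 w\right) + 16 \left(-3 + 3 w\right)\right)\right) = -4 + w \left(w + \left(6 + 16 + \left(-3 + 3 w\right) + \left(-48 + 48 w\right)\right)\right) = -4 + w \left(w + \left(-29 + 51 w\right)\right) = -4 + w \left(-29 + 52 w\right)$)
$- D{\left(54 \right)} = - (-4 - 1566 + 52 \cdot 54^{2}) = - (-4 - 1566 + 52 \cdot 2916) = - (-4 - 1566 + 151632) = \left(-1\right) 150062 = -150062$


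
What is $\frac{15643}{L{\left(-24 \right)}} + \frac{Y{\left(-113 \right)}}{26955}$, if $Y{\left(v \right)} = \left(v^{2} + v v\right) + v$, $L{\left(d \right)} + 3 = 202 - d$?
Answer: $\frac{9496152}{133577} \approx 71.091$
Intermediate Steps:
$L{\left(d \right)} = 199 - d$ ($L{\left(d \right)} = -3 - \left(-202 + d\right) = 199 - d$)
$Y{\left(v \right)} = v + 2 v^{2}$ ($Y{\left(v \right)} = \left(v^{2} + v^{2}\right) + v = 2 v^{2} + v = v + 2 v^{2}$)
$\frac{15643}{L{\left(-24 \right)}} + \frac{Y{\left(-113 \right)}}{26955} = \frac{15643}{199 - -24} + \frac{\left(-113\right) \left(1 + 2 \left(-113\right)\right)}{26955} = \frac{15643}{199 + 24} + - 113 \left(1 - 226\right) \frac{1}{26955} = \frac{15643}{223} + \left(-113\right) \left(-225\right) \frac{1}{26955} = 15643 \cdot \frac{1}{223} + 25425 \cdot \frac{1}{26955} = \frac{15643}{223} + \frac{565}{599} = \frac{9496152}{133577}$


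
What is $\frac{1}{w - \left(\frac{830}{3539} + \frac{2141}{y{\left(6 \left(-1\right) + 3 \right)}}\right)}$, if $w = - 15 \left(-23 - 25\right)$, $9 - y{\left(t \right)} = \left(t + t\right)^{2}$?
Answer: $\frac{95553}{76352749} \approx 0.0012515$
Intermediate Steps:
$y{\left(t \right)} = 9 - 4 t^{2}$ ($y{\left(t \right)} = 9 - \left(t + t\right)^{2} = 9 - \left(2 t\right)^{2} = 9 - 4 t^{2}$)
$w = 720$ ($w = \left(-15\right) \left(-48\right) = 720$)
$\frac{1}{w - \left(\frac{830}{3539} + \frac{2141}{y{\left(6 \left(-1\right) + 3 \right)}}\right)} = \frac{1}{720 - \left(\frac{830}{3539} + \frac{2141}{9 - 4 \left(6 \left(-1\right) + 3\right)^{2}}\right)} = \frac{1}{720 - \left(\frac{830}{3539} + \frac{2141}{9 - 4 \left(-6 + 3\right)^{2}}\right)} = \frac{1}{720 - \left(\frac{830}{3539} + \frac{2141}{9 - 4 \left(-3\right)^{2}}\right)} = \frac{1}{720 - \left(\frac{830}{3539} + \frac{2141}{9 - 36}\right)} = \frac{1}{720 - \left(\frac{830}{3539} + \frac{2141}{-27}\right)} = \frac{1}{720 - - \frac{7554589}{95553}} = \frac{1}{720 + \left(\frac{2141}{27} - \frac{830}{3539}\right)} = \frac{1}{720 + \frac{7554589}{95553}} = \frac{1}{\frac{76352749}{95553}} = \frac{95553}{76352749}$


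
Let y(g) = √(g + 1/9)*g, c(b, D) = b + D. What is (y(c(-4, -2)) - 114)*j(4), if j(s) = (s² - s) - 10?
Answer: -228 - 4*I*√53 ≈ -228.0 - 29.12*I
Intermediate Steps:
c(b, D) = D + b
y(g) = g*√(⅑ + g) (y(g) = √(g + ⅑)*g = √(⅑ + g)*g = g*√(⅑ + g))
j(s) = -10 + s² - s
(y(c(-4, -2)) - 114)*j(4) = ((-2 - 4)*√(1 + 9*(-2 - 4))/3 - 114)*(-10 + 4² - 1*4) = ((⅓)*(-6)*√(1 + 9*(-6)) - 114)*(-10 + 16 - 4) = ((⅓)*(-6)*√(1 - 54) - 114)*2 = ((⅓)*(-6)*√(-53) - 114)*2 = ((⅓)*(-6)*(I*√53) - 114)*2 = (-2*I*√53 - 114)*2 = (-114 - 2*I*√53)*2 = -228 - 4*I*√53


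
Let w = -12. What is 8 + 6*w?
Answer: -64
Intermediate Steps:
8 + 6*w = 8 + 6*(-12) = 8 - 72 = -64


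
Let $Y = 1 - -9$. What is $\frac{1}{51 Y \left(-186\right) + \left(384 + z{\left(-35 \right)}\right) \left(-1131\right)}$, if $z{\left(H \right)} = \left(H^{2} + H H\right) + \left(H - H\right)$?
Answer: $- \frac{1}{3300114} \approx -3.0302 \cdot 10^{-7}$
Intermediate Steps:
$z{\left(H \right)} = 2 H^{2}$ ($z{\left(H \right)} = \left(H^{2} + H^{2}\right) + 0 = 2 H^{2} + 0 = 2 H^{2}$)
$Y = 10$ ($Y = 1 + 9 = 10$)
$\frac{1}{51 Y \left(-186\right) + \left(384 + z{\left(-35 \right)}\right) \left(-1131\right)} = \frac{1}{51 \cdot 10 \left(-186\right) + \left(384 + 2 \left(-35\right)^{2}\right) \left(-1131\right)} = \frac{1}{510 \left(-186\right) + \left(384 + 2 \cdot 1225\right) \left(-1131\right)} = \frac{1}{-94860 + \left(384 + 2450\right) \left(-1131\right)} = \frac{1}{-94860 + 2834 \left(-1131\right)} = \frac{1}{-94860 - 3205254} = \frac{1}{-3300114} = - \frac{1}{3300114}$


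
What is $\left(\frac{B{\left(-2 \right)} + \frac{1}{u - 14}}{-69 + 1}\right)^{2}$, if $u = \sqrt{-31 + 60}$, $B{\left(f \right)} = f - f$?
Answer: $\frac{1}{4624 \left(14 - \sqrt{29}\right)^{2}} \approx 2.914 \cdot 10^{-6}$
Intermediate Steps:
$B{\left(f \right)} = 0$
$u = \sqrt{29} \approx 5.3852$
$\left(\frac{B{\left(-2 \right)} + \frac{1}{u - 14}}{-69 + 1}\right)^{2} = \left(\frac{0 + \frac{1}{\sqrt{29} - 14}}{-69 + 1}\right)^{2} = \left(\frac{0 + \frac{1}{-14 + \sqrt{29}}}{-68}\right)^{2} = \left(\frac{1}{-14 + \sqrt{29}} \left(- \frac{1}{68}\right)\right)^{2} = \left(- \frac{1}{68 \left(-14 + \sqrt{29}\right)}\right)^{2} = \frac{1}{4624 \left(-14 + \sqrt{29}\right)^{2}}$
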